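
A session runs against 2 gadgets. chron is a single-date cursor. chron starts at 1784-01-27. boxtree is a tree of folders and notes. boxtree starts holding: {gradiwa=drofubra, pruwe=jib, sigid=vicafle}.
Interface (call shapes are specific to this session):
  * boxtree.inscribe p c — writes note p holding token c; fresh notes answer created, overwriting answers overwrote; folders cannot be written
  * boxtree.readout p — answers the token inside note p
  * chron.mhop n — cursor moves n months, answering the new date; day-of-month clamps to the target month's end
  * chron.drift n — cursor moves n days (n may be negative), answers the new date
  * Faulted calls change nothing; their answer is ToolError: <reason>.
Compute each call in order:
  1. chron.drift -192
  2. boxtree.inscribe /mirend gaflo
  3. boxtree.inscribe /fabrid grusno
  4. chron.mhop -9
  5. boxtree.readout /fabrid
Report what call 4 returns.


Act: chron.drift[n=-192]
Obs: 1783-07-19
Act: boxtree.inscribe[p=/mirend; c=gaflo]
Obs: created
Act: boxtree.inscribe[p=/fabrid; c=grusno]
Obs: created
Act: chron.mhop[n=-9]
Obs: 1782-10-19
Act: boxtree.readout[p=/fabrid]
Obs: grusno

Answer: 1782-10-19


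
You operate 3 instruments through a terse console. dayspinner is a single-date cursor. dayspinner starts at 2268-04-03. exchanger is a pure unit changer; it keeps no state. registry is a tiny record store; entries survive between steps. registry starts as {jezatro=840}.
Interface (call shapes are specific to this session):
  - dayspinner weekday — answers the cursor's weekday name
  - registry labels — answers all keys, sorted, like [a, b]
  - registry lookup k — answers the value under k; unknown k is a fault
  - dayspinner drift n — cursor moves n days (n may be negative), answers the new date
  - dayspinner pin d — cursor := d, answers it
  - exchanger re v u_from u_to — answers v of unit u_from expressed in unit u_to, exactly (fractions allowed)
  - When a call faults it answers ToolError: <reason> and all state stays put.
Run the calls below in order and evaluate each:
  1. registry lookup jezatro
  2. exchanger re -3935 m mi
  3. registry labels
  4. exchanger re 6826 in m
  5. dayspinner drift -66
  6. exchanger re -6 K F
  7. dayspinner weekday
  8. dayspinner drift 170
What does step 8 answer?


>> registry lookup(k=jezatro)
<< 840
>> exchanger re(v=-3935, u_from=m, u_to=mi)
<< -491875/201168
>> registry labels()
<< [jezatro]
>> exchanger re(v=6826, u_from=in, u_to=m)
<< 433451/2500
>> dayspinner drift(n=-66)
<< 2268-01-28
>> exchanger re(v=-6, u_from=K, u_to=F)
<< -47047/100
>> dayspinner weekday()
<< Tuesday
>> dayspinner drift(n=170)
<< 2268-07-16

Answer: 2268-07-16


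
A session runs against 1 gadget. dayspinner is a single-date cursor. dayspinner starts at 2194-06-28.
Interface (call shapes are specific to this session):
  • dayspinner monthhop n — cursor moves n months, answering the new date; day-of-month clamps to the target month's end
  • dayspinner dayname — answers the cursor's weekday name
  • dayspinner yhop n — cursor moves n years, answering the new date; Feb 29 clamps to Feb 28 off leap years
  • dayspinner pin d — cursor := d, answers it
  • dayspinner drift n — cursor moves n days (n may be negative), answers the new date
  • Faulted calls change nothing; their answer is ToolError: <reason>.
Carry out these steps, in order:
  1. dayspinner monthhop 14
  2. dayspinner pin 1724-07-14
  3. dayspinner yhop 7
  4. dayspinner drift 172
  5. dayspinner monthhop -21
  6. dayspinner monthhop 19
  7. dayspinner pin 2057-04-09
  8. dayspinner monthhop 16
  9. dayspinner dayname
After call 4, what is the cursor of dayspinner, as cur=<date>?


I try dayspinner monthhop using n=14, and see 2195-08-28.
Now I run dayspinner pin using d=1724-07-14, → 1724-07-14.
I use dayspinner yhop using n=7, giving 1731-07-14.
Calling dayspinner drift using n=172, yielding 1732-01-02.
I use dayspinner monthhop using n=-21, yielding 1730-04-02.
I invoke dayspinner monthhop using n=19, giving 1731-11-02.
I run dayspinner pin using d=2057-04-09, and see 2057-04-09.
I try dayspinner monthhop using n=16, yielding 2058-08-09.
I use dayspinner dayname, → Friday.

Answer: cur=1732-01-02


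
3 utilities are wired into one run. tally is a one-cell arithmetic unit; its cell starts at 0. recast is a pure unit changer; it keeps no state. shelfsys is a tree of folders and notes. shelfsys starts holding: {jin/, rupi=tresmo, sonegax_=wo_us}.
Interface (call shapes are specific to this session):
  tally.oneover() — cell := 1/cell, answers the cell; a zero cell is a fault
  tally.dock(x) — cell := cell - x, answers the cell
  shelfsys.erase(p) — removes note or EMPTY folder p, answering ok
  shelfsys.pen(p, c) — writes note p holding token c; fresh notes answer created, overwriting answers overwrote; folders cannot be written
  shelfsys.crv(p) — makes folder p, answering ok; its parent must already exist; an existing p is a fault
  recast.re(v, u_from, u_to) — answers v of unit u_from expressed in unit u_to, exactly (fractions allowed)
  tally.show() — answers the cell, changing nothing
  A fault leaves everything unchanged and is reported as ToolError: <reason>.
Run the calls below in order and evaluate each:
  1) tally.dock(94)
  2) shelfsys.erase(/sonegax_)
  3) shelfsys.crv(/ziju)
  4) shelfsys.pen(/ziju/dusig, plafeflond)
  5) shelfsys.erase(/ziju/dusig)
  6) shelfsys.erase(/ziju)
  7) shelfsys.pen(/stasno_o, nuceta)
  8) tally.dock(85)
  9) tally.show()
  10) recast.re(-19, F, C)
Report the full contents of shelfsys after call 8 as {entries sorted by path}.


Answer: {jin/, rupi=tresmo, stasno_o=nuceta}

Derivation:
I invoke dock(x: 94), yielding -94.
Next I call erase(p: /sonegax_), and see ok.
Invoking crv(p: /ziju), — result: ok.
I run pen(p: /ziju/dusig, c: plafeflond), giving created.
I call erase(p: /ziju/dusig), → ok.
I try erase(p: /ziju), and get ok.
Invoking pen(p: /stasno_o, c: nuceta), — result: created.
Then dock(x: 85), — result: -179.
I call show(), giving -179.
I run re(v: -19, u_from: F, u_to: C), and observe -85/3.


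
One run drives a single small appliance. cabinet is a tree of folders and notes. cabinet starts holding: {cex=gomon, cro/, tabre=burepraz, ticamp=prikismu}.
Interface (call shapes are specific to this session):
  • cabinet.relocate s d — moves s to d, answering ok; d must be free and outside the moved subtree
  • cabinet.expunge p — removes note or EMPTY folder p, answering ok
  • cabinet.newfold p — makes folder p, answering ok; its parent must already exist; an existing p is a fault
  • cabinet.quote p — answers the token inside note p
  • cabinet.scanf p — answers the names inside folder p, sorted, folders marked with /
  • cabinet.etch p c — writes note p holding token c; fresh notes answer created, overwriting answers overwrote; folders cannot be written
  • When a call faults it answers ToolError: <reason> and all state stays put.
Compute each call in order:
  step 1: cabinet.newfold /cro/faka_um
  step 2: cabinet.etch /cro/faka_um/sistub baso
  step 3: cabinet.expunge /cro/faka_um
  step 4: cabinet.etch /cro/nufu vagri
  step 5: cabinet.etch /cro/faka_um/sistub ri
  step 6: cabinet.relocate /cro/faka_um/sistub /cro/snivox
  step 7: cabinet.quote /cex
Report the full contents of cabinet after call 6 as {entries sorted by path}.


Answer: {cex=gomon, cro/, cro/faka_um/, cro/nufu=vagri, cro/snivox=ri, tabre=burepraz, ticamp=prikismu}

Derivation:
$ cabinet.newfold p: /cro/faka_um
:: ok
$ cabinet.etch p: /cro/faka_um/sistub c: baso
:: created
$ cabinet.expunge p: /cro/faka_um
:: ToolError: not empty
$ cabinet.etch p: /cro/nufu c: vagri
:: created
$ cabinet.etch p: /cro/faka_um/sistub c: ri
:: overwrote
$ cabinet.relocate s: /cro/faka_um/sistub d: /cro/snivox
:: ok
$ cabinet.quote p: /cex
:: gomon


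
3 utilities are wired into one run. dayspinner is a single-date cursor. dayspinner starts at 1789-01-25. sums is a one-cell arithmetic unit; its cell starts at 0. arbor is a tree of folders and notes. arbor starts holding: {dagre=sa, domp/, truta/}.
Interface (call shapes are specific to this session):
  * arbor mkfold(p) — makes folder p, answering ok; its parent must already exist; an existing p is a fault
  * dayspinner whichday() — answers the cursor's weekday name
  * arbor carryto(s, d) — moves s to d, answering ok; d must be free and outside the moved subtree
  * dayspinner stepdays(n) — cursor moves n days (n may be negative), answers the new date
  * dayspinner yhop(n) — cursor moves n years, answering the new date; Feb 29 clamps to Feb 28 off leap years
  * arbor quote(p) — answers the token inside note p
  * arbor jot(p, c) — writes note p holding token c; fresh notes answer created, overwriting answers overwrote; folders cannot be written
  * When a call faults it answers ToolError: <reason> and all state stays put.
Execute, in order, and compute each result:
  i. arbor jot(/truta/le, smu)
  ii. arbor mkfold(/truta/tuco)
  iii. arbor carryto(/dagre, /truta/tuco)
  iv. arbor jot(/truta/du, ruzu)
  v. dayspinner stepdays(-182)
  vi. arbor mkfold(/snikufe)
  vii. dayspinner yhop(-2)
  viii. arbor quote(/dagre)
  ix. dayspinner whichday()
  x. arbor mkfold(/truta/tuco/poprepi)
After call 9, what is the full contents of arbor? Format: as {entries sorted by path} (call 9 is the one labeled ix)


Invoking arbor jot with p→/truta/le, c→smu, — result: created.
I try arbor mkfold with p→/truta/tuco, and get ok.
Next I call arbor carryto with s→/dagre, d→/truta/tuco, → ToolError: exists.
Now I run arbor jot with p→/truta/du, c→ruzu: created.
I try dayspinner stepdays with n→-182, which returns 1788-07-27.
Using arbor mkfold with p→/snikufe, yielding ok.
I use dayspinner yhop with n→-2, yielding 1786-07-27.
Then arbor quote with p→/dagre, → sa.
Calling dayspinner whichday(), — result: Thursday.
I run arbor mkfold with p→/truta/tuco/poprepi, and see ok.

Answer: {dagre=sa, domp/, snikufe/, truta/, truta/du=ruzu, truta/le=smu, truta/tuco/}


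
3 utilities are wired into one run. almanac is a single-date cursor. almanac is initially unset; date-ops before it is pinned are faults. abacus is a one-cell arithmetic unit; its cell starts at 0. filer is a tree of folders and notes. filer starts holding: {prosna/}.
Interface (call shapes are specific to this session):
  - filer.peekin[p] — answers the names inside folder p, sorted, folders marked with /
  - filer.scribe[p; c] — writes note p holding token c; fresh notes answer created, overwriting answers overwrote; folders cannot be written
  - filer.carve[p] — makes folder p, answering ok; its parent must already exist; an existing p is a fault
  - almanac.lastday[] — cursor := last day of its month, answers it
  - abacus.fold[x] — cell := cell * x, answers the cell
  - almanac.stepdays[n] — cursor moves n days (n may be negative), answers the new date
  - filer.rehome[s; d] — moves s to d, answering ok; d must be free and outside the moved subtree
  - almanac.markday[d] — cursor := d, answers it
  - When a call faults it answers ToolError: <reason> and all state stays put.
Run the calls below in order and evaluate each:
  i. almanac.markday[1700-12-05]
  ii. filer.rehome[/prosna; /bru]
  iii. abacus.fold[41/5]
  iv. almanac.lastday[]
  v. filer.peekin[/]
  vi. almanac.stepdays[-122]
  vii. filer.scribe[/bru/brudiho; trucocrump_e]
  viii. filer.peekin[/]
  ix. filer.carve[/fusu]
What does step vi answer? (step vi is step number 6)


-> almanac.markday(d=1700-12-05)
<- 1700-12-05
-> filer.rehome(s=/prosna, d=/bru)
<- ok
-> abacus.fold(x=41/5)
<- 0
-> almanac.lastday()
<- 1700-12-31
-> filer.peekin(p=/)
<- [bru/]
-> almanac.stepdays(n=-122)
<- 1700-08-31
-> filer.scribe(p=/bru/brudiho, c=trucocrump_e)
<- created
-> filer.peekin(p=/)
<- [bru/]
-> filer.carve(p=/fusu)
<- ok

Answer: 1700-08-31


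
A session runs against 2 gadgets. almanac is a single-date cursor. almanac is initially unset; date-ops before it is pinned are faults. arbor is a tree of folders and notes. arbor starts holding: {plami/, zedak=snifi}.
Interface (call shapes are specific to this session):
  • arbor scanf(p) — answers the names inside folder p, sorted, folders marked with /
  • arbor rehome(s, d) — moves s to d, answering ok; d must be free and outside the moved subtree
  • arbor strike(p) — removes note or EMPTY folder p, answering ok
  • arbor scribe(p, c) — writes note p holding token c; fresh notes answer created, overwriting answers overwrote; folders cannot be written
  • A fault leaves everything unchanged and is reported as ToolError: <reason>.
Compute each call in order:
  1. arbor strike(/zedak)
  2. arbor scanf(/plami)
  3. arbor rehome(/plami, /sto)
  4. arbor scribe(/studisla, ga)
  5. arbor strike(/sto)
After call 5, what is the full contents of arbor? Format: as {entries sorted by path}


Answer: {studisla=ga}

Derivation:
% arbor strike p: /zedak
= ok
% arbor scanf p: /plami
= []
% arbor rehome s: /plami d: /sto
= ok
% arbor scribe p: /studisla c: ga
= created
% arbor strike p: /sto
= ok


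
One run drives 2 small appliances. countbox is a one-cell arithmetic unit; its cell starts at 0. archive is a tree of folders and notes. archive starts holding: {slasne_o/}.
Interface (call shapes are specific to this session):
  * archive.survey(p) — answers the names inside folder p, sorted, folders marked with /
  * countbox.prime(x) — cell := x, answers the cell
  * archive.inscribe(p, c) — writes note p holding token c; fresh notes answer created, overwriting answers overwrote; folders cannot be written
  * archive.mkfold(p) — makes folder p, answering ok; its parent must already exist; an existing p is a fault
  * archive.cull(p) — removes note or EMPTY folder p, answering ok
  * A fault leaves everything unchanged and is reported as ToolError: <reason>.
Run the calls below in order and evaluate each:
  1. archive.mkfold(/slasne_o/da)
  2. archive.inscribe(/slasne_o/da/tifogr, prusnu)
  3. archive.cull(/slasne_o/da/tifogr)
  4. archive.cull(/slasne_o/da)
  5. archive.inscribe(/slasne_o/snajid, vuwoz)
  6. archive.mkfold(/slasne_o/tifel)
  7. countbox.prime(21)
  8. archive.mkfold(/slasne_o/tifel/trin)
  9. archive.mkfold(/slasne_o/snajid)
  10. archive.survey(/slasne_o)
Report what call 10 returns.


Act: archive.mkfold[p→/slasne_o/da]
Obs: ok
Act: archive.inscribe[p→/slasne_o/da/tifogr; c→prusnu]
Obs: created
Act: archive.cull[p→/slasne_o/da/tifogr]
Obs: ok
Act: archive.cull[p→/slasne_o/da]
Obs: ok
Act: archive.inscribe[p→/slasne_o/snajid; c→vuwoz]
Obs: created
Act: archive.mkfold[p→/slasne_o/tifel]
Obs: ok
Act: countbox.prime[x→21]
Obs: 21
Act: archive.mkfold[p→/slasne_o/tifel/trin]
Obs: ok
Act: archive.mkfold[p→/slasne_o/snajid]
Obs: ToolError: exists
Act: archive.survey[p→/slasne_o]
Obs: [snajid, tifel/]

Answer: [snajid, tifel/]


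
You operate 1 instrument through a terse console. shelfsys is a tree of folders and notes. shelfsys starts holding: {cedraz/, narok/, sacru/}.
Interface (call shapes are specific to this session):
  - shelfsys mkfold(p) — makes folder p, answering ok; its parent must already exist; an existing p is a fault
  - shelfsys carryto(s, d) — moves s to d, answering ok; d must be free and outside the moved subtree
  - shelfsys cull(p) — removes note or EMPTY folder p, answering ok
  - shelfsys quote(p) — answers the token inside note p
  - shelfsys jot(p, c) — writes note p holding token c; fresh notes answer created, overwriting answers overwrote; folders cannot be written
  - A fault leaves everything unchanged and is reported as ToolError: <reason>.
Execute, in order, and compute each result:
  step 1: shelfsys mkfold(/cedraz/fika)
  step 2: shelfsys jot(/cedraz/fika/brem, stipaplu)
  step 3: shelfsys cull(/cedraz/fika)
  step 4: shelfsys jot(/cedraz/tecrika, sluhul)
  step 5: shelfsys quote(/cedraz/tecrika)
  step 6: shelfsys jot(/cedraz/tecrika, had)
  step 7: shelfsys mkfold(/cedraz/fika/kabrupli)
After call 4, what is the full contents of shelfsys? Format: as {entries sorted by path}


Answer: {cedraz/, cedraz/fika/, cedraz/fika/brem=stipaplu, cedraz/tecrika=sluhul, narok/, sacru/}

Derivation:
CALL shelfsys mkfold[/cedraz/fika]
RET  ok
CALL shelfsys jot[/cedraz/fika/brem; stipaplu]
RET  created
CALL shelfsys cull[/cedraz/fika]
RET  ToolError: not empty
CALL shelfsys jot[/cedraz/tecrika; sluhul]
RET  created
CALL shelfsys quote[/cedraz/tecrika]
RET  sluhul
CALL shelfsys jot[/cedraz/tecrika; had]
RET  overwrote
CALL shelfsys mkfold[/cedraz/fika/kabrupli]
RET  ok


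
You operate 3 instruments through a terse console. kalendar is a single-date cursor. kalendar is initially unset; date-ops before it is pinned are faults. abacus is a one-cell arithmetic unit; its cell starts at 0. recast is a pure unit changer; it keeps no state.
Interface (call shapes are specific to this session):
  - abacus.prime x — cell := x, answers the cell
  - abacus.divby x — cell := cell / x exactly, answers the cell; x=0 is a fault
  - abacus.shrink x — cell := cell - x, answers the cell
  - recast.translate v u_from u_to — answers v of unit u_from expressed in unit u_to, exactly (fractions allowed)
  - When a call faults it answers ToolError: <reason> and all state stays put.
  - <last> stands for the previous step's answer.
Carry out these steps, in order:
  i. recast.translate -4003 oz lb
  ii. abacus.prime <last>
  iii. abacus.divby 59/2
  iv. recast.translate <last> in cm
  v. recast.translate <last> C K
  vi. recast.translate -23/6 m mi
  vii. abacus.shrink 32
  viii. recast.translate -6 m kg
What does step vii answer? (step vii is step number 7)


$ recast.translate v→-4003 u_from→oz u_to→lb
[out] -4003/16
$ abacus.prime x→<last>
[out] -4003/16
$ abacus.divby x→59/2
[out] -4003/472
$ recast.translate v→<last> u_from→in u_to→cm
[out] -508381/23600
$ recast.translate v→<last> u_from→C u_to→K
[out] 5937959/23600
$ recast.translate v→-23/6 u_from→m u_to→mi
[out] -2875/1207008
$ abacus.shrink x→32
[out] -19107/472
$ recast.translate v→-6 u_from→m u_to→kg
[out] ToolError: incompatible units

Answer: -19107/472


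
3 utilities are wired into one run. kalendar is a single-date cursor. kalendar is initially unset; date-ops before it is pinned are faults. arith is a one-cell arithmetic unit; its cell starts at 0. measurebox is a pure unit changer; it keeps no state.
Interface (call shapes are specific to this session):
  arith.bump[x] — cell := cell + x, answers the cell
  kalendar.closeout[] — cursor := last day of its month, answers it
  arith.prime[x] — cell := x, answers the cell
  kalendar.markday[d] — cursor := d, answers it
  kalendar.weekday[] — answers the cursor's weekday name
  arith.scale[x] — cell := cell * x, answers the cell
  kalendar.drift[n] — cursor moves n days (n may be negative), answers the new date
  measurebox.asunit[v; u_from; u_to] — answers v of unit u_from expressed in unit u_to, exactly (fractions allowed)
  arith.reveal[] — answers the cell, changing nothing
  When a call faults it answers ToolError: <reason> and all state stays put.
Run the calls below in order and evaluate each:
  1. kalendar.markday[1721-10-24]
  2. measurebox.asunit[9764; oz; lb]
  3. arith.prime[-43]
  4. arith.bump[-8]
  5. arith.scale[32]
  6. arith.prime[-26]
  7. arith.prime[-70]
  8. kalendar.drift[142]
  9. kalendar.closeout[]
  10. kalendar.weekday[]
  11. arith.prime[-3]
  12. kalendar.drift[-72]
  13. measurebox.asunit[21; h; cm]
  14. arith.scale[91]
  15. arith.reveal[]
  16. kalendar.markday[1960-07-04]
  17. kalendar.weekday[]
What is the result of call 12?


Act: kalendar.markday[d=1721-10-24]
Obs: 1721-10-24
Act: measurebox.asunit[v=9764; u_from=oz; u_to=lb]
Obs: 2441/4
Act: arith.prime[x=-43]
Obs: -43
Act: arith.bump[x=-8]
Obs: -51
Act: arith.scale[x=32]
Obs: -1632
Act: arith.prime[x=-26]
Obs: -26
Act: arith.prime[x=-70]
Obs: -70
Act: kalendar.drift[n=142]
Obs: 1722-03-15
Act: kalendar.closeout[]
Obs: 1722-03-31
Act: kalendar.weekday[]
Obs: Tuesday
Act: arith.prime[x=-3]
Obs: -3
Act: kalendar.drift[n=-72]
Obs: 1722-01-18
Act: measurebox.asunit[v=21; u_from=h; u_to=cm]
Obs: ToolError: incompatible units
Act: arith.scale[x=91]
Obs: -273
Act: arith.reveal[]
Obs: -273
Act: kalendar.markday[d=1960-07-04]
Obs: 1960-07-04
Act: kalendar.weekday[]
Obs: Monday

Answer: 1722-01-18


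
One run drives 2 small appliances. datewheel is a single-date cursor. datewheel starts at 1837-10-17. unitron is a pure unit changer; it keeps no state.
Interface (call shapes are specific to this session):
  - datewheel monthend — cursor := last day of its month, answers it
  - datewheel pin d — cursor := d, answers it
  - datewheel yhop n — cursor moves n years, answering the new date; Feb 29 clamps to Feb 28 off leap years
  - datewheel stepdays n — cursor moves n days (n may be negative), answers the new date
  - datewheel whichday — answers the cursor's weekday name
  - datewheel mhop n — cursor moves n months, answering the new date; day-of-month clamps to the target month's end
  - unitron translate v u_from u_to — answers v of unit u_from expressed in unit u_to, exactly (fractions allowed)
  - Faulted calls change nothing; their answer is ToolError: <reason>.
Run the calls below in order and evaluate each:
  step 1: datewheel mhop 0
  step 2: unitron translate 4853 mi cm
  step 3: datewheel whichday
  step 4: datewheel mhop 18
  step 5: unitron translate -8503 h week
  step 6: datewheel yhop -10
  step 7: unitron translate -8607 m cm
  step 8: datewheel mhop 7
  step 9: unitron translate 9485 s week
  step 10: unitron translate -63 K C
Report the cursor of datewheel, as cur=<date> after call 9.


I invoke datewheel mhop using n='0', which returns 1837-10-17.
Now I run unitron translate using v='4853', u_from='mi', u_to='cm', → 3905073216/5.
Invoking datewheel whichday, yielding Tuesday.
Next I call datewheel mhop using n='18', — result: 1839-04-17.
Calling unitron translate using v='-8503', u_from='h', u_to='week': -8503/168.
Calling datewheel yhop using n='-10', — result: 1829-04-17.
I invoke unitron translate using v='-8607', u_from='m', u_to='cm', → -860700.
Invoking datewheel mhop using n='7', yielding 1829-11-17.
Calling unitron translate using v='9485', u_from='s', u_to='week', — result: 271/17280.
Now I run unitron translate using v='-63', u_from='K', u_to='C', and see -6723/20.

Answer: cur=1829-11-17


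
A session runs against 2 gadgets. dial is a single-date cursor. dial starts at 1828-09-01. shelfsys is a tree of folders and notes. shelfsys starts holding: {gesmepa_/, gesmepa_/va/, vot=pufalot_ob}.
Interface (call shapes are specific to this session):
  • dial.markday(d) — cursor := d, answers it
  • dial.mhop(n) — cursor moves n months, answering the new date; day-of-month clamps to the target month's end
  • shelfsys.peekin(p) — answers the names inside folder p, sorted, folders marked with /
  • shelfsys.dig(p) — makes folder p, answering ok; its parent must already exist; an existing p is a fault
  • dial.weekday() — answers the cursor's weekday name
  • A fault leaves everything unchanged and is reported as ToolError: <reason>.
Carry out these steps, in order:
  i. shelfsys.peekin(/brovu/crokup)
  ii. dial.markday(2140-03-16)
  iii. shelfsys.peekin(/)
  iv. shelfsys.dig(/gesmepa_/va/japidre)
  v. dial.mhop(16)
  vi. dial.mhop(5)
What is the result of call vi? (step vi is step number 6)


Step: shelfsys.peekin[/brovu/crokup]
Result: ToolError: not found
Step: dial.markday[2140-03-16]
Result: 2140-03-16
Step: shelfsys.peekin[/]
Result: [gesmepa_/, vot]
Step: shelfsys.dig[/gesmepa_/va/japidre]
Result: ok
Step: dial.mhop[16]
Result: 2141-07-16
Step: dial.mhop[5]
Result: 2141-12-16

Answer: 2141-12-16


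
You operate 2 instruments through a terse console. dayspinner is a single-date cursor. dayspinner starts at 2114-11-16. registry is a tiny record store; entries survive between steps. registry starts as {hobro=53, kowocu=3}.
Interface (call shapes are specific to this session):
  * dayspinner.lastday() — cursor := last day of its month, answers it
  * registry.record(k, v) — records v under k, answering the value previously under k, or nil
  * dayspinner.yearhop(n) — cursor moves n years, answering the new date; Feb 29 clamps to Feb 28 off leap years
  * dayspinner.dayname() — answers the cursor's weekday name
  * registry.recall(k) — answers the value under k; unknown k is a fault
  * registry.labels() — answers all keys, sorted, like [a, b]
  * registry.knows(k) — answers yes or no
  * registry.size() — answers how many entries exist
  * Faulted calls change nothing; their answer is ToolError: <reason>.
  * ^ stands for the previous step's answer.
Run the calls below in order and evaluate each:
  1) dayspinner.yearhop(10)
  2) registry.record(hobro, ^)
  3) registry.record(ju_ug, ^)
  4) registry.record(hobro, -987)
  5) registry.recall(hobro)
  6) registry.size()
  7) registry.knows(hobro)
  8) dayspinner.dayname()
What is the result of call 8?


Do: dayspinner.yearhop[n='10']
See: 2124-11-16
Do: registry.record[k='hobro'; v='^']
See: 53
Do: registry.record[k='ju_ug'; v='^']
See: nil
Do: registry.record[k='hobro'; v='-987']
See: 2124-11-16
Do: registry.recall[k='hobro']
See: -987
Do: registry.size[]
See: 3
Do: registry.knows[k='hobro']
See: yes
Do: dayspinner.dayname[]
See: Thursday

Answer: Thursday


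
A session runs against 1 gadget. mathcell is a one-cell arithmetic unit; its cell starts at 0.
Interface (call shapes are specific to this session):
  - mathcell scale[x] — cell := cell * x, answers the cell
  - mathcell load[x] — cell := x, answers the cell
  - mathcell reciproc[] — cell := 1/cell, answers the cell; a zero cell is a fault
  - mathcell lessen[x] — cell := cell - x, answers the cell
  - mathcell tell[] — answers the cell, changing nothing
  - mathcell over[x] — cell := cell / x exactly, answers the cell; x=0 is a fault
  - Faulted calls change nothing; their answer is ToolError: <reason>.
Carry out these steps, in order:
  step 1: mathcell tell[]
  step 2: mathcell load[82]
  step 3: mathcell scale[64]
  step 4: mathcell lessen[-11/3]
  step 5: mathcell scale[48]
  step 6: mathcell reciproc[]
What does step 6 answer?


% mathcell tell() == 0
% mathcell load(82) == 82
% mathcell scale(64) == 5248
% mathcell lessen(-11/3) == 15755/3
% mathcell scale(48) == 252080
% mathcell reciproc() == 1/252080

Answer: 1/252080


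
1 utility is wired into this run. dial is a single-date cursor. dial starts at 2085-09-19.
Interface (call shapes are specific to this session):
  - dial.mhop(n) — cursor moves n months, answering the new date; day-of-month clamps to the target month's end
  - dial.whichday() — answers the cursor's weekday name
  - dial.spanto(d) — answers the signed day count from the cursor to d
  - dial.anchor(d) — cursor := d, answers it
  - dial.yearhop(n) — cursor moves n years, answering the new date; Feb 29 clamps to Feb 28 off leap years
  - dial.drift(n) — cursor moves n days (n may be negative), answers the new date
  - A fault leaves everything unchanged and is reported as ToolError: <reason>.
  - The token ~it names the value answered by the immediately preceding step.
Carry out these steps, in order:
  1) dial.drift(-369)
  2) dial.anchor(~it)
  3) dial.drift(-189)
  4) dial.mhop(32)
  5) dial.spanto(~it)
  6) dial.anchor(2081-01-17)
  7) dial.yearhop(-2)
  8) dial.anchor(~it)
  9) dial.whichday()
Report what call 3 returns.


Answer: 2084-03-10

Derivation:
I call dial.drift with -369, which returns 2084-09-15.
Invoking dial.anchor with ~it, and get 2084-09-15.
I invoke dial.drift with -189, and observe 2084-03-10.
Using dial.mhop with 32, and observe 2086-11-10.
I use dial.spanto with ~it, yielding 0.
Using dial.anchor with 2081-01-17, and observe 2081-01-17.
Using dial.yearhop with -2, → 2079-01-17.
I invoke dial.anchor with ~it, and get 2079-01-17.
Using dial.whichday, → Tuesday.


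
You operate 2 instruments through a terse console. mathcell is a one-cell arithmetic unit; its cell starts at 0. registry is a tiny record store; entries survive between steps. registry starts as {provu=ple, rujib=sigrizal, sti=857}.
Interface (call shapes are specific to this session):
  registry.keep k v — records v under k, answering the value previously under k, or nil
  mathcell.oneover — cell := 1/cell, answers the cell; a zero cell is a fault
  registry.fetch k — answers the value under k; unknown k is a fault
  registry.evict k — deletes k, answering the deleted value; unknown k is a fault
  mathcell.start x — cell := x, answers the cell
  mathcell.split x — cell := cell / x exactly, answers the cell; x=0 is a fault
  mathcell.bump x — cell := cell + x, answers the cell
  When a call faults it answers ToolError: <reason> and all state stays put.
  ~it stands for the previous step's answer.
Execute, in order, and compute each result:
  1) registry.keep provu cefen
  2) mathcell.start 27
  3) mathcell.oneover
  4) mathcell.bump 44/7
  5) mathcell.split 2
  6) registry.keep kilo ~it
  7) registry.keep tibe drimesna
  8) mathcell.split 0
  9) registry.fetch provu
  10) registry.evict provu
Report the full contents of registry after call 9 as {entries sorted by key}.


Answer: {kilo=1195/378, provu=cefen, rujib=sigrizal, sti=857, tibe=drimesna}

Derivation:
;; 1. registry.keep(k: provu, v: cefen) -> ple
;; 2. mathcell.start(x: 27) -> 27
;; 3. mathcell.oneover() -> 1/27
;; 4. mathcell.bump(x: 44/7) -> 1195/189
;; 5. mathcell.split(x: 2) -> 1195/378
;; 6. registry.keep(k: kilo, v: ~it) -> nil
;; 7. registry.keep(k: tibe, v: drimesna) -> nil
;; 8. mathcell.split(x: 0) -> ToolError: division by zero
;; 9. registry.fetch(k: provu) -> cefen
;; 10. registry.evict(k: provu) -> cefen


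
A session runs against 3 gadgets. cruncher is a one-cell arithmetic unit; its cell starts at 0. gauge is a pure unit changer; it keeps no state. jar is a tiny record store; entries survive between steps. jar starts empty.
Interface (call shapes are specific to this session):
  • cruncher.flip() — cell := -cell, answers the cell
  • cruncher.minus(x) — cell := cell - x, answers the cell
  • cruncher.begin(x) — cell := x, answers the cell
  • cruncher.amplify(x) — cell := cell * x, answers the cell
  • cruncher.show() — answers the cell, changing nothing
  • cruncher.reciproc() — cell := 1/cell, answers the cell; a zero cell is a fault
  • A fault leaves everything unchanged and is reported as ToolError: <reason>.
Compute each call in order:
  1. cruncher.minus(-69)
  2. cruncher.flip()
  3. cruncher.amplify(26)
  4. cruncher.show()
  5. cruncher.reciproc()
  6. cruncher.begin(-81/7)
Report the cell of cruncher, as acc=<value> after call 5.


I run minus using x→-69, → 69.
I use flip(), → -69.
Calling amplify using x→26, and see -1794.
Invoking show(), yielding -1794.
Next I call reciproc, — result: -1/1794.
Using begin using x→-81/7, — result: -81/7.

Answer: acc=-1/1794


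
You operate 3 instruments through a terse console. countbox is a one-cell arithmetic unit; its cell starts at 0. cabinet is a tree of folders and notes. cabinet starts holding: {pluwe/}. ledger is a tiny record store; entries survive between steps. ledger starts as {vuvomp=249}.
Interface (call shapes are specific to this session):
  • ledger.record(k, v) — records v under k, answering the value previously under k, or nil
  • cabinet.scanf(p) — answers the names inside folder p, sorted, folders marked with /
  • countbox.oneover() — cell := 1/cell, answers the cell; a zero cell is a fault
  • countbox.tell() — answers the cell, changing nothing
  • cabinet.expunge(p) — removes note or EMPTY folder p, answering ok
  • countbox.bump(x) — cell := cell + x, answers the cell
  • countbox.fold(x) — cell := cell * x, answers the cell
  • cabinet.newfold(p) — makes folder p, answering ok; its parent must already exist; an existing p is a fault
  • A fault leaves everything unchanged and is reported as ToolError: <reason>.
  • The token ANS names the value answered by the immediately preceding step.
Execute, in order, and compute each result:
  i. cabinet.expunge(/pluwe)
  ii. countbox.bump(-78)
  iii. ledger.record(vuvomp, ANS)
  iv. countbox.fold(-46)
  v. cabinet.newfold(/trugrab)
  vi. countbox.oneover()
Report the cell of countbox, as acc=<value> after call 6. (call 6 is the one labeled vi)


Answer: acc=1/3588

Derivation:
Do: cabinet.expunge[p=/pluwe]
See: ok
Do: countbox.bump[x=-78]
See: -78
Do: ledger.record[k=vuvomp; v=ANS]
See: 249
Do: countbox.fold[x=-46]
See: 3588
Do: cabinet.newfold[p=/trugrab]
See: ok
Do: countbox.oneover[]
See: 1/3588


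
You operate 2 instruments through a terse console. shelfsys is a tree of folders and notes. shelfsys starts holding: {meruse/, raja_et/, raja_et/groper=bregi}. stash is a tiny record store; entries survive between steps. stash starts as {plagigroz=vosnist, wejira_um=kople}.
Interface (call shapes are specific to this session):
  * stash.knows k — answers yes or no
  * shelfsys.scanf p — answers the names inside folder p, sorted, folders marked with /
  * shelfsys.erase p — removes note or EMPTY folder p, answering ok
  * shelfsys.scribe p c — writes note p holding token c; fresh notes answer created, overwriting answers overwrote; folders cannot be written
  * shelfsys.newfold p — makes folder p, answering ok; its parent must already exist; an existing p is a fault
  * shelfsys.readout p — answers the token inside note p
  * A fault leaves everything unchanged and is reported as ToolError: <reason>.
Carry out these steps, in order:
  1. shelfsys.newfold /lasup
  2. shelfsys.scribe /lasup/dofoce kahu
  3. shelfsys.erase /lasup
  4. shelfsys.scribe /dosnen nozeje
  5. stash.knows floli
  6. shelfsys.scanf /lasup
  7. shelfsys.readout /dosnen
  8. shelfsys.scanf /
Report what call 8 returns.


Answer: [dosnen, lasup/, meruse/, raja_et/]

Derivation:
% 1. shelfsys.newfold(/lasup) == ok
% 2. shelfsys.scribe(/lasup/dofoce, kahu) == created
% 3. shelfsys.erase(/lasup) == ToolError: not empty
% 4. shelfsys.scribe(/dosnen, nozeje) == created
% 5. stash.knows(floli) == no
% 6. shelfsys.scanf(/lasup) == [dofoce]
% 7. shelfsys.readout(/dosnen) == nozeje
% 8. shelfsys.scanf(/) == [dosnen, lasup/, meruse/, raja_et/]


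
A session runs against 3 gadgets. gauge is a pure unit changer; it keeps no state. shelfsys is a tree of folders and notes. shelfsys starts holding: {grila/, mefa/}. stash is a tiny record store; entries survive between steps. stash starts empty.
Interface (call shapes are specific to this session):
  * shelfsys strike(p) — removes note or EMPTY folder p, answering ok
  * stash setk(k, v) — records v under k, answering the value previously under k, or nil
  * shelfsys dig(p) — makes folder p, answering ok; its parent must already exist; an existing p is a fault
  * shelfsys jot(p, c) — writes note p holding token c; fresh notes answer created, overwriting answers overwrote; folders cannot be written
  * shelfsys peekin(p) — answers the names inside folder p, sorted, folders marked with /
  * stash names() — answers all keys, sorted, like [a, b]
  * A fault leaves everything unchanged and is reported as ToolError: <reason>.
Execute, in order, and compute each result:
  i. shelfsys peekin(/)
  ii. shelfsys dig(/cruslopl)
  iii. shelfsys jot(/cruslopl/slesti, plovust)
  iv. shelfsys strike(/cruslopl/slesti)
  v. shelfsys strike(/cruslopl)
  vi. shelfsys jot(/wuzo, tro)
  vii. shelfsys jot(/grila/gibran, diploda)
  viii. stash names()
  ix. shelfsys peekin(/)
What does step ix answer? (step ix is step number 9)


Answer: [grila/, mefa/, wuzo]

Derivation:
I try shelfsys peekin passing p→/, and observe [grila/, mefa/].
I use shelfsys dig passing p→/cruslopl: ok.
Now I run shelfsys jot passing p→/cruslopl/slesti, c→plovust, yielding created.
Then shelfsys strike passing p→/cruslopl/slesti, and get ok.
Then shelfsys strike passing p→/cruslopl, and see ok.
I call shelfsys jot passing p→/wuzo, c→tro, which returns created.
Then shelfsys jot passing p→/grila/gibran, c→diploda, and observe created.
Invoking stash names, giving [].
I use shelfsys peekin passing p→/, which returns [grila/, mefa/, wuzo].


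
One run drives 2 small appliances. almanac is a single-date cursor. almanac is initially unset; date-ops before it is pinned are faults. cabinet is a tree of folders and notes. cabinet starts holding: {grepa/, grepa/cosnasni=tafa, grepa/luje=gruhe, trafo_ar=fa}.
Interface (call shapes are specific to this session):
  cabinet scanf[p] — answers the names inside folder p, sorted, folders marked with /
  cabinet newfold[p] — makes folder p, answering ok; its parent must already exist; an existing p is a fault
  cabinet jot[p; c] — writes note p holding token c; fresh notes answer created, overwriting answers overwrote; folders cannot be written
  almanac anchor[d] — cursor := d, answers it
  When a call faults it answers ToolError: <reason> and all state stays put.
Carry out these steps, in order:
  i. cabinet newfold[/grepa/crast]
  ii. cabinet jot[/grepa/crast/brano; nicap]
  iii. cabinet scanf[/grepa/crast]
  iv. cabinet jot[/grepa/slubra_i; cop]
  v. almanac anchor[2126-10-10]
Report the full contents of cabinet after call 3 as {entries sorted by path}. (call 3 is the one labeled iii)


Answer: {grepa/, grepa/cosnasni=tafa, grepa/crast/, grepa/crast/brano=nicap, grepa/luje=gruhe, trafo_ar=fa}

Derivation:
~$ cabinet newfold /grepa/crast
= ok
~$ cabinet jot /grepa/crast/brano nicap
= created
~$ cabinet scanf /grepa/crast
= [brano]
~$ cabinet jot /grepa/slubra_i cop
= created
~$ almanac anchor 2126-10-10
= 2126-10-10


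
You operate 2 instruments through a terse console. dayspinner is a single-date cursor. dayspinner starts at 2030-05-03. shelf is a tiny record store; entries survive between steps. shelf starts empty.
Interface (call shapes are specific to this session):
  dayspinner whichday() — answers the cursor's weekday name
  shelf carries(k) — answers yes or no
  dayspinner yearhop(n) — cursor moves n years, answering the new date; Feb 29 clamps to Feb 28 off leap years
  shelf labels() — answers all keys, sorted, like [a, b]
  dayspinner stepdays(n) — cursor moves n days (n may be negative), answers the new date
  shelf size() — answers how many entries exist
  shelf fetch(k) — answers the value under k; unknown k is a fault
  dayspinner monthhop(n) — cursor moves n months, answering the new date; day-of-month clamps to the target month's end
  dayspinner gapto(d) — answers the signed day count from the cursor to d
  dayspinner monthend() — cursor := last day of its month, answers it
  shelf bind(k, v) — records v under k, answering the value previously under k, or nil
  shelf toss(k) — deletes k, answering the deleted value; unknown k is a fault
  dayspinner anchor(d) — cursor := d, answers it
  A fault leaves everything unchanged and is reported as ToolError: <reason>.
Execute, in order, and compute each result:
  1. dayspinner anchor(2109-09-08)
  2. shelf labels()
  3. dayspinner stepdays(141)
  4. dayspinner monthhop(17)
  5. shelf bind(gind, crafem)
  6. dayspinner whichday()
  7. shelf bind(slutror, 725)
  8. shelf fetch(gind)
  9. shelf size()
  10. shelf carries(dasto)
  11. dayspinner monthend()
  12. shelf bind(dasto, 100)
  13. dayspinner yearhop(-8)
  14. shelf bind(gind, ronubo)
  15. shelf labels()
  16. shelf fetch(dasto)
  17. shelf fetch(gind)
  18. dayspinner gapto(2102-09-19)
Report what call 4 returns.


Step: dayspinner anchor[d=2109-09-08]
Result: 2109-09-08
Step: shelf labels[]
Result: []
Step: dayspinner stepdays[n=141]
Result: 2110-01-27
Step: dayspinner monthhop[n=17]
Result: 2111-06-27
Step: shelf bind[k=gind; v=crafem]
Result: nil
Step: dayspinner whichday[]
Result: Saturday
Step: shelf bind[k=slutror; v=725]
Result: nil
Step: shelf fetch[k=gind]
Result: crafem
Step: shelf size[]
Result: 2
Step: shelf carries[k=dasto]
Result: no
Step: dayspinner monthend[]
Result: 2111-06-30
Step: shelf bind[k=dasto; v=100]
Result: nil
Step: dayspinner yearhop[n=-8]
Result: 2103-06-30
Step: shelf bind[k=gind; v=ronubo]
Result: crafem
Step: shelf labels[]
Result: [dasto, gind, slutror]
Step: shelf fetch[k=dasto]
Result: 100
Step: shelf fetch[k=gind]
Result: ronubo
Step: dayspinner gapto[d=2102-09-19]
Result: -284

Answer: 2111-06-27
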